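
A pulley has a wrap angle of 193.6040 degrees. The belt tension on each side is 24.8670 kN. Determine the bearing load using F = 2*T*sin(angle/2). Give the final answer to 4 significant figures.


F = 2 * 24.8670 * sin(193.6040/2 deg)
F = 49.38 kN


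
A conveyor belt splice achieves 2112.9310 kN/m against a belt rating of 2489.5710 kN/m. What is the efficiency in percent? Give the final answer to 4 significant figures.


Eff = 2112.9310 / 2489.5710 * 100
Eff = 84.87 %


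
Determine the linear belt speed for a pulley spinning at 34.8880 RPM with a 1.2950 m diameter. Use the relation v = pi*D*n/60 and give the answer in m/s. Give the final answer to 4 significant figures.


v = pi * 1.2950 * 34.8880 / 60
v = 2.366 m/s


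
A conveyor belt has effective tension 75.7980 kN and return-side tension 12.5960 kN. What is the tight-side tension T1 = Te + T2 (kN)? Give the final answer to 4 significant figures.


T1 = Te + T2 = 75.7980 + 12.5960
T1 = 88.39 kN


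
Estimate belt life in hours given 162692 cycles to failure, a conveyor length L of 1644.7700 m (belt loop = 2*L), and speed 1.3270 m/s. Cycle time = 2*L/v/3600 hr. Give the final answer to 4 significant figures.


cycle_time = 2 * 1644.7700 / 1.3270 / 3600 = 0.688592 hr
life = 162692 * 0.688592 = 112000 hours


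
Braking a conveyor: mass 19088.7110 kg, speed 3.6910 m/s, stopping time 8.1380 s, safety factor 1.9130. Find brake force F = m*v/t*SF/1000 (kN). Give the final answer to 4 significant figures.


F = 19088.7110 * 3.6910 / 8.1380 * 1.9130 / 1000
F = 16.56 kN


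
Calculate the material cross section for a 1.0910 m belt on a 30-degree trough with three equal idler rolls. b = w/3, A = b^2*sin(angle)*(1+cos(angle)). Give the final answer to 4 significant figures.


b = 1.0910/3 = 0.363667 m
A = 0.363667^2 * sin(30 deg) * (1 + cos(30 deg))
A = 0.1234 m^2


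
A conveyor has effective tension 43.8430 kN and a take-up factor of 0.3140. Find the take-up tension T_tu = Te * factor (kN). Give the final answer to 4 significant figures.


T_tu = 43.8430 * 0.3140
T_tu = 13.77 kN


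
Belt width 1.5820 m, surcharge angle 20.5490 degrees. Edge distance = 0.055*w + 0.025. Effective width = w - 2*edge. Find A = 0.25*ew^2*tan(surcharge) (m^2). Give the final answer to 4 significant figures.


edge = 0.055*1.5820 + 0.025 = 0.11201 m
ew = 1.5820 - 2*0.11201 = 1.35798 m
A = 0.25 * 1.35798^2 * tan(20.5490 deg)
A = 0.1728 m^2


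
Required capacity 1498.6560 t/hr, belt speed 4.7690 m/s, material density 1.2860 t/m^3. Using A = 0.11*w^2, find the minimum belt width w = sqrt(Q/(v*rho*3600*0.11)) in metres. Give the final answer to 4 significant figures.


A_req = 1498.6560 / (4.7690 * 1.2860 * 3600) = 0.0678783 m^2
w = sqrt(0.0678783 / 0.11)
w = 0.7855 m


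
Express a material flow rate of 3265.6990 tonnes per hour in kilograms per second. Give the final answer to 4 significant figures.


m_dot = 3265.6990 * 1000 / 3600
m_dot = 907.1 kg/s


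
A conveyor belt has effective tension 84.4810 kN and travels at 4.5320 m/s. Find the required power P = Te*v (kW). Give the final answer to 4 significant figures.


P = Te * v = 84.4810 * 4.5320
P = 382.9 kW


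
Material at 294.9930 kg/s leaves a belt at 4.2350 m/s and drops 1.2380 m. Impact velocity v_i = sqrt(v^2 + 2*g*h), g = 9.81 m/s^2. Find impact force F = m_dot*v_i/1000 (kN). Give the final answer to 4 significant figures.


v_i = sqrt(4.2350^2 + 2*9.81*1.2380) = 6.49806 m/s
F = 294.9930 * 6.49806 / 1000
F = 1.917 kN


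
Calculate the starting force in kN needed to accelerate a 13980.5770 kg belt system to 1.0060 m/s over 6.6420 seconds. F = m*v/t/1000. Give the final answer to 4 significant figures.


F = 13980.5770 * 1.0060 / 6.6420 / 1000
F = 2.118 kN


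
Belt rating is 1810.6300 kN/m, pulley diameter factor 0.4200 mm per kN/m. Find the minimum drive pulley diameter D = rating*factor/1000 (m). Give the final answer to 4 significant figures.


D = 1810.6300 * 0.4200 / 1000
D = 0.7605 m


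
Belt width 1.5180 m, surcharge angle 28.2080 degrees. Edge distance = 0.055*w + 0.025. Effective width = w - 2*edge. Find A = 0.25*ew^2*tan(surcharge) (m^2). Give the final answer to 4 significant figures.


edge = 0.055*1.5180 + 0.025 = 0.10849 m
ew = 1.5180 - 2*0.10849 = 1.30102 m
A = 0.25 * 1.30102^2 * tan(28.2080 deg)
A = 0.2270 m^2


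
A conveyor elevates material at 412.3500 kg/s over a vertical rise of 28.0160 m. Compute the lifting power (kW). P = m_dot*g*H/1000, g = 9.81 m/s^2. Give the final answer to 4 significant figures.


P = 412.3500 * 9.81 * 28.0160 / 1000
P = 113.3 kW


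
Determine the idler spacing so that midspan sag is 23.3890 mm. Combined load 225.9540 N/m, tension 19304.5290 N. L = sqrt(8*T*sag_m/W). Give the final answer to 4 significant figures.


sag = 23.3890/1000 = 0.023389 m
L = sqrt(8 * 19304.5290 * 0.023389 / 225.9540)
L = 3.998 m


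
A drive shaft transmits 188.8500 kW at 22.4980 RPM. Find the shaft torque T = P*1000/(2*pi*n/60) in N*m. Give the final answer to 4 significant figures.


omega = 2*pi*22.4980/60 = 2.35599 rad/s
T = 188.8500*1000 / 2.35599
T = 80160 N*m


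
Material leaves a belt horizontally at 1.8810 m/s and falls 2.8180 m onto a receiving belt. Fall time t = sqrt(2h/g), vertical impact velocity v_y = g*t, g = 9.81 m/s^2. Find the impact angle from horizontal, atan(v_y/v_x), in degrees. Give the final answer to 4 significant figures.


t = sqrt(2*2.8180/9.81) = 0.757968 s
v_y = 9.81 * 0.757968 = 7.43567 m/s
angle = atan(7.43567 / 1.8810) = 75.80 deg


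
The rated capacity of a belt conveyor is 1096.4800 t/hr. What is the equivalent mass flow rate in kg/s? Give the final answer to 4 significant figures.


m_dot = 1096.4800 * 1000 / 3600
m_dot = 304.6 kg/s


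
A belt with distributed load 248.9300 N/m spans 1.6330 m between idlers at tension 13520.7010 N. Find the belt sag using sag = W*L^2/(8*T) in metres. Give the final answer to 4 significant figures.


sag = 248.9300 * 1.6330^2 / (8 * 13520.7010)
sag = 0.006137 m


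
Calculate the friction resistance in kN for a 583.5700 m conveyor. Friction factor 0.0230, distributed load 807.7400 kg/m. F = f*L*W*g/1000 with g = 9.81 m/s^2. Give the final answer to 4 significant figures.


F = 0.0230 * 583.5700 * 807.7400 * 9.81 / 1000
F = 106.4 kN


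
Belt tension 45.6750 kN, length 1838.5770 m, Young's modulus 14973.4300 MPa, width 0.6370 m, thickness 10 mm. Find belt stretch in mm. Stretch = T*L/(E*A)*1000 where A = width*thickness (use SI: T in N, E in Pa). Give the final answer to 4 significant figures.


A = 0.6370 * 0.01 = 0.00637 m^2
Stretch = 45.6750*1000 * 1838.5770 / (14973.4300e6 * 0.00637) * 1000
Stretch = 880.4 mm


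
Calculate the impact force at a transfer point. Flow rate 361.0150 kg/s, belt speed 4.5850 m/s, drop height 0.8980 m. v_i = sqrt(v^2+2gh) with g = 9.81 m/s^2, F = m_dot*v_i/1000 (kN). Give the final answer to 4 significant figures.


v_i = sqrt(4.5850^2 + 2*9.81*0.8980) = 6.21619 m/s
F = 361.0150 * 6.21619 / 1000
F = 2.244 kN


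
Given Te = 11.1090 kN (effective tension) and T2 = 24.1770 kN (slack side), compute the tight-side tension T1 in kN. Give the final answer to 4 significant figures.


T1 = Te + T2 = 11.1090 + 24.1770
T1 = 35.29 kN


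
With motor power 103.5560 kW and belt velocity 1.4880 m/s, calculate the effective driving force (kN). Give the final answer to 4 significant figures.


Te = P / v = 103.5560 / 1.4880
Te = 69.59 kN


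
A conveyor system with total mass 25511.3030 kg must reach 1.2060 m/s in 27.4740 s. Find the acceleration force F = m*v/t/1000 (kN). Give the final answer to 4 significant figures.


F = 25511.3030 * 1.2060 / 27.4740 / 1000
F = 1.120 kN


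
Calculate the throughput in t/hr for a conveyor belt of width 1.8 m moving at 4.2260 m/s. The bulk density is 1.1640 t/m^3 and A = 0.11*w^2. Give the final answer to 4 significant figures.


A = 0.11 * 1.8^2 = 0.3564 m^2
C = 0.3564 * 4.2260 * 1.1640 * 3600
C = 6311 t/hr


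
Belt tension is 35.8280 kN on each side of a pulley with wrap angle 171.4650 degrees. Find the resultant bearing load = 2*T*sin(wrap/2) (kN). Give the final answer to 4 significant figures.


F = 2 * 35.8280 * sin(171.4650/2 deg)
F = 71.46 kN


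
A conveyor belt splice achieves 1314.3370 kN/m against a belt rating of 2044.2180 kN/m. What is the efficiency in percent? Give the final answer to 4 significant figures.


Eff = 1314.3370 / 2044.2180 * 100
Eff = 64.30 %


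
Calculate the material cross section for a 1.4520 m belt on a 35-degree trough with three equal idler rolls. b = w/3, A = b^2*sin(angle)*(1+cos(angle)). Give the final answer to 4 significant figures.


b = 1.4520/3 = 0.484 m
A = 0.484^2 * sin(35 deg) * (1 + cos(35 deg))
A = 0.2444 m^2


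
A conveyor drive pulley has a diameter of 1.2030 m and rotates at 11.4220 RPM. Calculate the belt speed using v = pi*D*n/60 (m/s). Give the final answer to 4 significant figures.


v = pi * 1.2030 * 11.4220 / 60
v = 0.7195 m/s


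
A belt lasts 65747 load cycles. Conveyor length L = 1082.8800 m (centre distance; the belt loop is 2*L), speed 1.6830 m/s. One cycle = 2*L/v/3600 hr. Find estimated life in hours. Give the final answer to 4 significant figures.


cycle_time = 2 * 1082.8800 / 1.6830 / 3600 = 0.357457 hr
life = 65747 * 0.357457 = 23500 hours


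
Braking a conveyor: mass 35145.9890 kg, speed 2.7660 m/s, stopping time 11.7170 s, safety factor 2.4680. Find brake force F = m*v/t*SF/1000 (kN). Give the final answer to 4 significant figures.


F = 35145.9890 * 2.7660 / 11.7170 * 2.4680 / 1000
F = 20.48 kN


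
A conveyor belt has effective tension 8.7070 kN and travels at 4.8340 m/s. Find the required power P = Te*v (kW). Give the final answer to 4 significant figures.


P = Te * v = 8.7070 * 4.8340
P = 42.09 kW


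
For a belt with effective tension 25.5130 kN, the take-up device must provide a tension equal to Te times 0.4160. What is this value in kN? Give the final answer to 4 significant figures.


T_tu = 25.5130 * 0.4160
T_tu = 10.61 kN


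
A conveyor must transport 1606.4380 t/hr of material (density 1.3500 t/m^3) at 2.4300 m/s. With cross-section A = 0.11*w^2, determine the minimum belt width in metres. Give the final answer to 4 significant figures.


A_req = 1606.4380 / (2.4300 * 1.3500 * 3600) = 0.136026 m^2
w = sqrt(0.136026 / 0.11)
w = 1.112 m


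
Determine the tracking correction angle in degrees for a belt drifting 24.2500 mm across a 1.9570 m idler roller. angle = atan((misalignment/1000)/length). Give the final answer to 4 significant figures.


misalign_m = 24.2500 / 1000 = 0.024250 m
angle = atan(0.024250 / 1.9570)
angle = 0.7099 deg


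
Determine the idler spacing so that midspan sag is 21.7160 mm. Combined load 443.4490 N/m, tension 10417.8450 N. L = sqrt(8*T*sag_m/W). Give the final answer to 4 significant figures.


sag = 21.7160/1000 = 0.021716 m
L = sqrt(8 * 10417.8450 * 0.021716 / 443.4490)
L = 2.020 m


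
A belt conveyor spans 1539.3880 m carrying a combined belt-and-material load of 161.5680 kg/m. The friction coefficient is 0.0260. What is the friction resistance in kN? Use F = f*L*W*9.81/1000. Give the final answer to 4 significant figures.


F = 0.0260 * 1539.3880 * 161.5680 * 9.81 / 1000
F = 63.44 kN


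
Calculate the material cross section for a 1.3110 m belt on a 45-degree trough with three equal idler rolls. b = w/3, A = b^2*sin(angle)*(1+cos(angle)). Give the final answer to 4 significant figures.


b = 1.3110/3 = 0.437 m
A = 0.437^2 * sin(45 deg) * (1 + cos(45 deg))
A = 0.2305 m^2


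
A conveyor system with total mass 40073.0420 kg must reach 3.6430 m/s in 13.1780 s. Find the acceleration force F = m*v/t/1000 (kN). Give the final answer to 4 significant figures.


F = 40073.0420 * 3.6430 / 13.1780 / 1000
F = 11.08 kN


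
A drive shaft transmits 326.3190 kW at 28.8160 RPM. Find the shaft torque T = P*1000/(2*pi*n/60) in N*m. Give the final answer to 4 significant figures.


omega = 2*pi*28.8160/60 = 3.0176 rad/s
T = 326.3190*1000 / 3.0176
T = 108100 N*m


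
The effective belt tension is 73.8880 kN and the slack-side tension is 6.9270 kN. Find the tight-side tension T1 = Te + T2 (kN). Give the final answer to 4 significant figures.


T1 = Te + T2 = 73.8880 + 6.9270
T1 = 80.81 kN


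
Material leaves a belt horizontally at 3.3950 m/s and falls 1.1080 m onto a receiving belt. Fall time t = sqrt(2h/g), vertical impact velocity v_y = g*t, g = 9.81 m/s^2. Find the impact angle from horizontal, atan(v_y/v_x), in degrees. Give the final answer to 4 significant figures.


t = sqrt(2*1.1080/9.81) = 0.475281 s
v_y = 9.81 * 0.475281 = 4.66251 m/s
angle = atan(4.66251 / 3.3950) = 53.94 deg


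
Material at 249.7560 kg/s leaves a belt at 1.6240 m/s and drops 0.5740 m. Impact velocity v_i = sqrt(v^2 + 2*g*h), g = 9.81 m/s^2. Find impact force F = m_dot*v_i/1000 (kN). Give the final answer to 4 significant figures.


v_i = sqrt(1.6240^2 + 2*9.81*0.5740) = 3.72817 m/s
F = 249.7560 * 3.72817 / 1000
F = 0.9311 kN


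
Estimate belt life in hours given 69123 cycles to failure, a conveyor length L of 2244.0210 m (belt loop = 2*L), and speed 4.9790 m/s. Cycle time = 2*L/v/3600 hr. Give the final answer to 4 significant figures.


cycle_time = 2 * 2244.0210 / 4.9790 / 3600 = 0.250387 hr
life = 69123 * 0.250387 = 17310 hours


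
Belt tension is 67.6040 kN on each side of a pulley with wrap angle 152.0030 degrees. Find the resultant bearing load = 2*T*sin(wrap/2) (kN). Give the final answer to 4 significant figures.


F = 2 * 67.6040 * sin(152.0030/2 deg)
F = 131.2 kN


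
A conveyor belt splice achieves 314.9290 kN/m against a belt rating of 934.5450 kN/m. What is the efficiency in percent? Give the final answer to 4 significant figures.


Eff = 314.9290 / 934.5450 * 100
Eff = 33.70 %


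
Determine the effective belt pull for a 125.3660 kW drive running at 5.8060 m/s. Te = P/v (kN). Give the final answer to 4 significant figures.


Te = P / v = 125.3660 / 5.8060
Te = 21.59 kN


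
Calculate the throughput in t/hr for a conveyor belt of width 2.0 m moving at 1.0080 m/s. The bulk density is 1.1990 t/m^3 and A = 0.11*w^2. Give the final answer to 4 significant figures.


A = 0.11 * 2.0^2 = 0.44 m^2
C = 0.44 * 1.0080 * 1.1990 * 3600
C = 1914 t/hr


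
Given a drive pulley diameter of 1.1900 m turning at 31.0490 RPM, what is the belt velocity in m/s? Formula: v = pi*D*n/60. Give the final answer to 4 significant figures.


v = pi * 1.1900 * 31.0490 / 60
v = 1.935 m/s


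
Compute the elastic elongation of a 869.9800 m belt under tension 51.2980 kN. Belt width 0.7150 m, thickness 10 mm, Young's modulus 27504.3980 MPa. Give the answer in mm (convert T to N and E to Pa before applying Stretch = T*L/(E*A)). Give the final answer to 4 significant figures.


A = 0.7150 * 0.01 = 0.00715 m^2
Stretch = 51.2980*1000 * 869.9800 / (27504.3980e6 * 0.00715) * 1000
Stretch = 226.9 mm


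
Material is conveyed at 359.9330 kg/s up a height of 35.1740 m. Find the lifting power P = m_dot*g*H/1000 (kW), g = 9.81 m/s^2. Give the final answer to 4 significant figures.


P = 359.9330 * 9.81 * 35.1740 / 1000
P = 124.2 kW


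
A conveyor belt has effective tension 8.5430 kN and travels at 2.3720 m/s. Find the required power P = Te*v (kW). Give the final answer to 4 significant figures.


P = Te * v = 8.5430 * 2.3720
P = 20.26 kW


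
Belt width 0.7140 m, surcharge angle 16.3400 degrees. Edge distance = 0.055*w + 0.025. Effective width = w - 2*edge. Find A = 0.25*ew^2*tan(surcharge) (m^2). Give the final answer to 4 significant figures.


edge = 0.055*0.7140 + 0.025 = 0.06427 m
ew = 0.7140 - 2*0.06427 = 0.58546 m
A = 0.25 * 0.58546^2 * tan(16.3400 deg)
A = 0.02512 m^2


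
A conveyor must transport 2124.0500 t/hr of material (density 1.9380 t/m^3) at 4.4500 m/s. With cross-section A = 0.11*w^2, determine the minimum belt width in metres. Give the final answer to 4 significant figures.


A_req = 2124.0500 / (4.4500 * 1.9380 * 3600) = 0.0684145 m^2
w = sqrt(0.0684145 / 0.11)
w = 0.7886 m


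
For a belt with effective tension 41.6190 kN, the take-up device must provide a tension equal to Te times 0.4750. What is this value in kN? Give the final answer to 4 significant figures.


T_tu = 41.6190 * 0.4750
T_tu = 19.77 kN


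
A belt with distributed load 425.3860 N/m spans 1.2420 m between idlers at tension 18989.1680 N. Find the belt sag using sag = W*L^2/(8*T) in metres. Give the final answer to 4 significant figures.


sag = 425.3860 * 1.2420^2 / (8 * 18989.1680)
sag = 0.004319 m


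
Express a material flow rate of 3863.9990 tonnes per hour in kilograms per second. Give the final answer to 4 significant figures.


m_dot = 3863.9990 * 1000 / 3600
m_dot = 1073 kg/s


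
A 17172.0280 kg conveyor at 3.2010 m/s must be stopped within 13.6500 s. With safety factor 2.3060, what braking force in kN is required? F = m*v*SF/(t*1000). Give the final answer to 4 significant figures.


F = 17172.0280 * 3.2010 / 13.6500 * 2.3060 / 1000
F = 9.286 kN


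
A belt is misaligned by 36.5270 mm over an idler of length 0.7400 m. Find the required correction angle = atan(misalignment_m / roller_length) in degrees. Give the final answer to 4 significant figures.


misalign_m = 36.5270 / 1000 = 0.036527 m
angle = atan(0.036527 / 0.7400)
angle = 2.826 deg


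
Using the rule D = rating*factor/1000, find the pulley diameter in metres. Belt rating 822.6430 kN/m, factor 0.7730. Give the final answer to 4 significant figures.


D = 822.6430 * 0.7730 / 1000
D = 0.6359 m


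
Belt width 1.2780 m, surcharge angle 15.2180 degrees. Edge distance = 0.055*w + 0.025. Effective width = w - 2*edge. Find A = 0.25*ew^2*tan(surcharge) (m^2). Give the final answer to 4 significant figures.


edge = 0.055*1.2780 + 0.025 = 0.09529 m
ew = 1.2780 - 2*0.09529 = 1.08742 m
A = 0.25 * 1.08742^2 * tan(15.2180 deg)
A = 0.08042 m^2


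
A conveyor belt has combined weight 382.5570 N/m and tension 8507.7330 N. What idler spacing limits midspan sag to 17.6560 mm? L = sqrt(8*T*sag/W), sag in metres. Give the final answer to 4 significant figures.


sag = 17.6560/1000 = 0.017656 m
L = sqrt(8 * 8507.7330 * 0.017656 / 382.5570)
L = 1.772 m


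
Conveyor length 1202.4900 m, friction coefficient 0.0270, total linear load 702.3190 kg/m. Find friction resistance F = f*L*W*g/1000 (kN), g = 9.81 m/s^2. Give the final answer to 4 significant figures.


F = 0.0270 * 1202.4900 * 702.3190 * 9.81 / 1000
F = 223.7 kN


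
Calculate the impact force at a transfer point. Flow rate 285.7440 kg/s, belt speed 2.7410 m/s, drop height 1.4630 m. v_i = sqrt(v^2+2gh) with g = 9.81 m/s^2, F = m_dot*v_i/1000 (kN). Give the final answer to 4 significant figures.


v_i = sqrt(2.7410^2 + 2*9.81*1.4630) = 6.01807 m/s
F = 285.7440 * 6.01807 / 1000
F = 1.720 kN


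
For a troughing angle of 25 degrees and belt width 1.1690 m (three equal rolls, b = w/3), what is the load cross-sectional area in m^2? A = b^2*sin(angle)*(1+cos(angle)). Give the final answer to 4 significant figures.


b = 1.1690/3 = 0.389667 m
A = 0.389667^2 * sin(25 deg) * (1 + cos(25 deg))
A = 0.1223 m^2


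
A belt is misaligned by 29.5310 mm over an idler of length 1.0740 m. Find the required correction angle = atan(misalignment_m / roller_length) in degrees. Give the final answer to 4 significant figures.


misalign_m = 29.5310 / 1000 = 0.029531 m
angle = atan(0.029531 / 1.0740)
angle = 1.575 deg


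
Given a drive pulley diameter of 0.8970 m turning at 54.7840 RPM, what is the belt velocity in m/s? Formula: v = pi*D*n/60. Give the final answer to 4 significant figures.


v = pi * 0.8970 * 54.7840 / 60
v = 2.573 m/s


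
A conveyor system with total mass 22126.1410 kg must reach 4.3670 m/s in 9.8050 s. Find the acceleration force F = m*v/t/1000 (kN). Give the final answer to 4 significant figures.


F = 22126.1410 * 4.3670 / 9.8050 / 1000
F = 9.855 kN


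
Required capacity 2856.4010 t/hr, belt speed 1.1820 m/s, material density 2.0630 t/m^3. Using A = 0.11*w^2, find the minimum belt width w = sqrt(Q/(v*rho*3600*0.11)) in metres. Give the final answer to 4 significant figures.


A_req = 2856.4010 / (1.1820 * 2.0630 * 3600) = 0.325387 m^2
w = sqrt(0.325387 / 0.11)
w = 1.720 m


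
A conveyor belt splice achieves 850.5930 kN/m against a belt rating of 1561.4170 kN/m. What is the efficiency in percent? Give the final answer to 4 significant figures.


Eff = 850.5930 / 1561.4170 * 100
Eff = 54.48 %


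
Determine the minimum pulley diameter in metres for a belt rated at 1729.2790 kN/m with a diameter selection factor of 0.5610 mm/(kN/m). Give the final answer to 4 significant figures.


D = 1729.2790 * 0.5610 / 1000
D = 0.9701 m


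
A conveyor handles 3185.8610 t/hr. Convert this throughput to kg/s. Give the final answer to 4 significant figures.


m_dot = 3185.8610 * 1000 / 3600
m_dot = 885.0 kg/s


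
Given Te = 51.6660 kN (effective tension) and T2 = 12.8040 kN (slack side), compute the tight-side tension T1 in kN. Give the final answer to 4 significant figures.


T1 = Te + T2 = 51.6660 + 12.8040
T1 = 64.47 kN


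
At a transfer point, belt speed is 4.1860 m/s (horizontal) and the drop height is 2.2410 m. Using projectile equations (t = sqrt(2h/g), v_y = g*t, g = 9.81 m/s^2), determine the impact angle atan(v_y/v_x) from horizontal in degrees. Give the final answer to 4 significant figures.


t = sqrt(2*2.2410/9.81) = 0.67593 s
v_y = 9.81 * 0.67593 = 6.63087 m/s
angle = atan(6.63087 / 4.1860) = 57.74 deg


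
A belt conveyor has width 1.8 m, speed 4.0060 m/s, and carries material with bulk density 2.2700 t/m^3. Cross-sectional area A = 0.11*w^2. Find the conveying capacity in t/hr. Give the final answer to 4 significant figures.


A = 0.11 * 1.8^2 = 0.3564 m^2
C = 0.3564 * 4.0060 * 2.2700 * 3600
C = 11670 t/hr


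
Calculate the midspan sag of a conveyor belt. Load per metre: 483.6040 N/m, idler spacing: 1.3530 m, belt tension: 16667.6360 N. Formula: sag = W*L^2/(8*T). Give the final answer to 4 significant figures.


sag = 483.6040 * 1.3530^2 / (8 * 16667.6360)
sag = 0.006639 m


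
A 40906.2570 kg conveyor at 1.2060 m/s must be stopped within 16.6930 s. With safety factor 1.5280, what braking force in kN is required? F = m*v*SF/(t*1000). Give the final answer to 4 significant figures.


F = 40906.2570 * 1.2060 / 16.6930 * 1.5280 / 1000
F = 4.516 kN


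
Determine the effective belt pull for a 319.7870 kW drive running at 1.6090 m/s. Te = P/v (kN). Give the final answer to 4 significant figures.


Te = P / v = 319.7870 / 1.6090
Te = 198.7 kN


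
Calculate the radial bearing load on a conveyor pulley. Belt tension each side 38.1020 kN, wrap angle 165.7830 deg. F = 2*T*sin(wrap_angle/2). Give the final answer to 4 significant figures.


F = 2 * 38.1020 * sin(165.7830/2 deg)
F = 75.62 kN


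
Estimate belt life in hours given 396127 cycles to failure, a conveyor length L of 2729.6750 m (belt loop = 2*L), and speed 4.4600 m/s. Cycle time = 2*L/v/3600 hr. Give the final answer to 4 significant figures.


cycle_time = 2 * 2729.6750 / 4.4600 / 3600 = 0.340019 hr
life = 396127 * 0.340019 = 134700 hours


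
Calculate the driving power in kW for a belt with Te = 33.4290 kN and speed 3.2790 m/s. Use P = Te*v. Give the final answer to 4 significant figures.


P = Te * v = 33.4290 * 3.2790
P = 109.6 kW


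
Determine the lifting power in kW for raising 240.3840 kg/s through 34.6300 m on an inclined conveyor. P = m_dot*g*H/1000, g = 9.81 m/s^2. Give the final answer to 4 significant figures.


P = 240.3840 * 9.81 * 34.6300 / 1000
P = 81.66 kW


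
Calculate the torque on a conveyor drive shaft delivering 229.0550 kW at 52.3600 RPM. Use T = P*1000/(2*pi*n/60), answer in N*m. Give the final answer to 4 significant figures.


omega = 2*pi*52.3600/60 = 5.48313 rad/s
T = 229.0550*1000 / 5.48313
T = 41770 N*m


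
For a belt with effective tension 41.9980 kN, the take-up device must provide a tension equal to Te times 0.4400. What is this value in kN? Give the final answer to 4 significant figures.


T_tu = 41.9980 * 0.4400
T_tu = 18.48 kN


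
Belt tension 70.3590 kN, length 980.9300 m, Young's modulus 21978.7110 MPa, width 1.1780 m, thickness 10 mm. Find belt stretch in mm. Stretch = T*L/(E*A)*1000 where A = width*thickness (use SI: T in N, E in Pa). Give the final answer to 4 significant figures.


A = 1.1780 * 0.01 = 0.01178 m^2
Stretch = 70.3590*1000 * 980.9300 / (21978.7110e6 * 0.01178) * 1000
Stretch = 266.6 mm


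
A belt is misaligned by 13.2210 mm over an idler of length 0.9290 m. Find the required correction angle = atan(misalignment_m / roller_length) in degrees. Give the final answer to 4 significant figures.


misalign_m = 13.2210 / 1000 = 0.013221 m
angle = atan(0.013221 / 0.9290)
angle = 0.8153 deg


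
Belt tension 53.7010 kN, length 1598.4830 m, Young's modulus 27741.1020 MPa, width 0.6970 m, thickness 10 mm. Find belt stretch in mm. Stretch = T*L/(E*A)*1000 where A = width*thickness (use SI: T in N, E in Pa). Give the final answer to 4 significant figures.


A = 0.6970 * 0.01 = 0.00697 m^2
Stretch = 53.7010*1000 * 1598.4830 / (27741.1020e6 * 0.00697) * 1000
Stretch = 443.9 mm


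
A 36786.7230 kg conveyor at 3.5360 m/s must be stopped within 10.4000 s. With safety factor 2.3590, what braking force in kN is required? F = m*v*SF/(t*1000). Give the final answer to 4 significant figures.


F = 36786.7230 * 3.5360 / 10.4000 * 2.3590 / 1000
F = 29.51 kN


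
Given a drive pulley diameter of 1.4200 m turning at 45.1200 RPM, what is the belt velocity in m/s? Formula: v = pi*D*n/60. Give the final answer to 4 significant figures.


v = pi * 1.4200 * 45.1200 / 60
v = 3.355 m/s


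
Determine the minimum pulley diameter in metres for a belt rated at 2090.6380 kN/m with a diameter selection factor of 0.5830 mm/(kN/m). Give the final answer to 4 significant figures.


D = 2090.6380 * 0.5830 / 1000
D = 1.219 m


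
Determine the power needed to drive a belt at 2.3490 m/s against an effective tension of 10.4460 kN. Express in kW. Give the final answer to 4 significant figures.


P = Te * v = 10.4460 * 2.3490
P = 24.54 kW


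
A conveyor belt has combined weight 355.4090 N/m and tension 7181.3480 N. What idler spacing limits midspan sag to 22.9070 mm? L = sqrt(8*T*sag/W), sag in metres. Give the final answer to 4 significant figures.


sag = 22.9070/1000 = 0.022907 m
L = sqrt(8 * 7181.3480 * 0.022907 / 355.4090)
L = 1.924 m


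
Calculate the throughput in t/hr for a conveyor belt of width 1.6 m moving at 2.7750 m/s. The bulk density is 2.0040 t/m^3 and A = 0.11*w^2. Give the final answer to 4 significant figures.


A = 0.11 * 1.6^2 = 0.2816 m^2
C = 0.2816 * 2.7750 * 2.0040 * 3600
C = 5638 t/hr


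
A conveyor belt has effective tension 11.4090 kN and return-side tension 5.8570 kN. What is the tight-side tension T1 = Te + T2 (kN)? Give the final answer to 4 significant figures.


T1 = Te + T2 = 11.4090 + 5.8570
T1 = 17.27 kN


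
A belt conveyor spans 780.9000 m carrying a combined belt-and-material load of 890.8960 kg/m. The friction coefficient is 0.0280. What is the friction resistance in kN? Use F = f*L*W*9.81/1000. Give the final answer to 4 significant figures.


F = 0.0280 * 780.9000 * 890.8960 * 9.81 / 1000
F = 191.1 kN


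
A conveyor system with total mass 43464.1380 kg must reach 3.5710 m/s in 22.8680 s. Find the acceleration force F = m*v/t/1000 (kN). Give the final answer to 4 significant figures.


F = 43464.1380 * 3.5710 / 22.8680 / 1000
F = 6.787 kN


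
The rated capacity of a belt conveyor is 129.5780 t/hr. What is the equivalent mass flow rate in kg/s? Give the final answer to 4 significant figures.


m_dot = 129.5780 * 1000 / 3600
m_dot = 35.99 kg/s


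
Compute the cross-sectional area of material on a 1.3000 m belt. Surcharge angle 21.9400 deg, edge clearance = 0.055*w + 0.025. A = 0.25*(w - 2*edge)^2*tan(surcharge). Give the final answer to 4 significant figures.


edge = 0.055*1.3000 + 0.025 = 0.0965 m
ew = 1.3000 - 2*0.0965 = 1.107 m
A = 0.25 * 1.107^2 * tan(21.9400 deg)
A = 0.1234 m^2


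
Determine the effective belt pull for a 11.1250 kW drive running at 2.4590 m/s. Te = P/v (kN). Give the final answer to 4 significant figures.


Te = P / v = 11.1250 / 2.4590
Te = 4.524 kN


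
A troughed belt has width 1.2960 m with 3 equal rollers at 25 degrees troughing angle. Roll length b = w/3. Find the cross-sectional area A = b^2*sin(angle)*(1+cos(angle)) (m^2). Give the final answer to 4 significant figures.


b = 1.2960/3 = 0.432 m
A = 0.432^2 * sin(25 deg) * (1 + cos(25 deg))
A = 0.1504 m^2


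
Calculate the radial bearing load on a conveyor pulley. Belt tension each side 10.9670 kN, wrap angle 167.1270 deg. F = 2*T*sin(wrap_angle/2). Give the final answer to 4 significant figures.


F = 2 * 10.9670 * sin(167.1270/2 deg)
F = 21.80 kN


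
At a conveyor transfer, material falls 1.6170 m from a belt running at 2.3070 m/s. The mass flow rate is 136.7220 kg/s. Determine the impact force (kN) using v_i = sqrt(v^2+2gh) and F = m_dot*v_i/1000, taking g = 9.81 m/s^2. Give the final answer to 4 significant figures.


v_i = sqrt(2.3070^2 + 2*9.81*1.6170) = 6.08669 m/s
F = 136.7220 * 6.08669 / 1000
F = 0.8322 kN


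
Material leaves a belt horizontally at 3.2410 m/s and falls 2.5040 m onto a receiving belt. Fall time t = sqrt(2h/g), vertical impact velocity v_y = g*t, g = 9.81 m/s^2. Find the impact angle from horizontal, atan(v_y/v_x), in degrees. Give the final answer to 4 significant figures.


t = sqrt(2*2.5040/9.81) = 0.714492 s
v_y = 9.81 * 0.714492 = 7.00917 m/s
angle = atan(7.00917 / 3.2410) = 65.18 deg


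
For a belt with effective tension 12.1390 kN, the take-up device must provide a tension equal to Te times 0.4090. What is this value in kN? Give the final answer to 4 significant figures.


T_tu = 12.1390 * 0.4090
T_tu = 4.965 kN


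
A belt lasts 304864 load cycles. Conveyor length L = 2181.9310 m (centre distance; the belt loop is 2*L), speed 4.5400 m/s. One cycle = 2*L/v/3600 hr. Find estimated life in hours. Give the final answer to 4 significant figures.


cycle_time = 2 * 2181.9310 / 4.5400 / 3600 = 0.267001 hr
life = 304864 * 0.267001 = 81400 hours


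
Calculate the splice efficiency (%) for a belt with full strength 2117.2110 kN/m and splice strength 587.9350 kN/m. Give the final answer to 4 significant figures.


Eff = 587.9350 / 2117.2110 * 100
Eff = 27.77 %


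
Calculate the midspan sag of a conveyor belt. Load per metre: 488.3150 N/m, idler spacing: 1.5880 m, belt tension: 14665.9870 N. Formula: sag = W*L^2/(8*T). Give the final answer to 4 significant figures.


sag = 488.3150 * 1.5880^2 / (8 * 14665.9870)
sag = 0.01050 m


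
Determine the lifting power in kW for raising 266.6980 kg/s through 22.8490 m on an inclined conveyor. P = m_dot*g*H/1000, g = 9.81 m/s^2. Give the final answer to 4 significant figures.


P = 266.6980 * 9.81 * 22.8490 / 1000
P = 59.78 kW


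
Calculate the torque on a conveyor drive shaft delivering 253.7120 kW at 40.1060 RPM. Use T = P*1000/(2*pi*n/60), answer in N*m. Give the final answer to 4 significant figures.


omega = 2*pi*40.1060/60 = 4.19989 rad/s
T = 253.7120*1000 / 4.19989
T = 60410 N*m


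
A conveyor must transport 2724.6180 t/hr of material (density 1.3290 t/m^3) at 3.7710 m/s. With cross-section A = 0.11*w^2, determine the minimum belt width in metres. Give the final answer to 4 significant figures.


A_req = 2724.6180 / (3.7710 * 1.3290 * 3600) = 0.151016 m^2
w = sqrt(0.151016 / 0.11)
w = 1.172 m


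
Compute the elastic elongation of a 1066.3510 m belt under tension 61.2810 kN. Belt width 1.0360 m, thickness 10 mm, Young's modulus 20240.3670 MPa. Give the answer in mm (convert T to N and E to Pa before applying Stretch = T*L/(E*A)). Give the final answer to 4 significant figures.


A = 1.0360 * 0.01 = 0.01036 m^2
Stretch = 61.2810*1000 * 1066.3510 / (20240.3670e6 * 0.01036) * 1000
Stretch = 311.6 mm


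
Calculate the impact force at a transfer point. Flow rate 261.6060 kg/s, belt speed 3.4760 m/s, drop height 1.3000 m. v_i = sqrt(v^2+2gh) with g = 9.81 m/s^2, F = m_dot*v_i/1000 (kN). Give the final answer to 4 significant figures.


v_i = sqrt(3.4760^2 + 2*9.81*1.3000) = 6.13095 m/s
F = 261.6060 * 6.13095 / 1000
F = 1.604 kN


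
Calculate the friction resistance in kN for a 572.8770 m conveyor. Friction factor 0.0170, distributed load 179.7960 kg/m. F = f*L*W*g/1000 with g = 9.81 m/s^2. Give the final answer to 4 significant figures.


F = 0.0170 * 572.8770 * 179.7960 * 9.81 / 1000
F = 17.18 kN


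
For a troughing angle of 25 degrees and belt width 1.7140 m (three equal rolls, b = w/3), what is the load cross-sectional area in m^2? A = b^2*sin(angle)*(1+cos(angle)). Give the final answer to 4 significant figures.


b = 1.7140/3 = 0.571333 m
A = 0.571333^2 * sin(25 deg) * (1 + cos(25 deg))
A = 0.2630 m^2


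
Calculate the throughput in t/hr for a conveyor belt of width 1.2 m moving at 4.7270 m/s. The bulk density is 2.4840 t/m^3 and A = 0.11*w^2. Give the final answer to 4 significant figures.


A = 0.11 * 1.2^2 = 0.1584 m^2
C = 0.1584 * 4.7270 * 2.4840 * 3600
C = 6696 t/hr


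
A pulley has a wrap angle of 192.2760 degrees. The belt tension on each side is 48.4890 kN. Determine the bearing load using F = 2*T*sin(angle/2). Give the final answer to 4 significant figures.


F = 2 * 48.4890 * sin(192.2760/2 deg)
F = 96.42 kN


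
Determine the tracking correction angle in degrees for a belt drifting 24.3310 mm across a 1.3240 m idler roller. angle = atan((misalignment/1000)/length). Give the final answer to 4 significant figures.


misalign_m = 24.3310 / 1000 = 0.024331 m
angle = atan(0.024331 / 1.3240)
angle = 1.053 deg


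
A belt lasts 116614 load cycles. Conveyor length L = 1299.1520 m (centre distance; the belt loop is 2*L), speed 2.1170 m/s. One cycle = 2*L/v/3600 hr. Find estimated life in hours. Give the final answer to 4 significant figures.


cycle_time = 2 * 1299.1520 / 2.1170 / 3600 = 0.340931 hr
life = 116614 * 0.340931 = 39760 hours


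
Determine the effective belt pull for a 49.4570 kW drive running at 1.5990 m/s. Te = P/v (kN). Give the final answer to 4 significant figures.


Te = P / v = 49.4570 / 1.5990
Te = 30.93 kN


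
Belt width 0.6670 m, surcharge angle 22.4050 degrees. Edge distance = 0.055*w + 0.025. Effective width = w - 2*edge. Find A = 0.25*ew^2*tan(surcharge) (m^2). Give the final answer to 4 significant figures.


edge = 0.055*0.6670 + 0.025 = 0.061685 m
ew = 0.6670 - 2*0.061685 = 0.54363 m
A = 0.25 * 0.54363^2 * tan(22.4050 deg)
A = 0.03046 m^2


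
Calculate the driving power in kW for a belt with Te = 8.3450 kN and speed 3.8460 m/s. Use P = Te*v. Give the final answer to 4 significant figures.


P = Te * v = 8.3450 * 3.8460
P = 32.09 kW


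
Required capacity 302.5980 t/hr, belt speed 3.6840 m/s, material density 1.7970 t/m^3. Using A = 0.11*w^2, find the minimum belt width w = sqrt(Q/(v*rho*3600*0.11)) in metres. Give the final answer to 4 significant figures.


A_req = 302.5980 / (3.6840 * 1.7970 * 3600) = 0.0126968 m^2
w = sqrt(0.0126968 / 0.11)
w = 0.3397 m


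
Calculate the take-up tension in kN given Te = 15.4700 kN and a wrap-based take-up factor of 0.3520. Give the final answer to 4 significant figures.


T_tu = 15.4700 * 0.3520
T_tu = 5.445 kN


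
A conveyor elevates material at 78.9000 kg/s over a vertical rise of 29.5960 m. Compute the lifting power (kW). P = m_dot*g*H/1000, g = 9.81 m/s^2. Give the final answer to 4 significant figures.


P = 78.9000 * 9.81 * 29.5960 / 1000
P = 22.91 kW


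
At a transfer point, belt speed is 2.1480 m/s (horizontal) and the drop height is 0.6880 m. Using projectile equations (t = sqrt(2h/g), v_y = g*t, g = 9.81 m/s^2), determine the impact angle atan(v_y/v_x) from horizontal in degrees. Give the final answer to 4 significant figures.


t = sqrt(2*0.6880/9.81) = 0.37452 s
v_y = 9.81 * 0.37452 = 3.67404 m/s
angle = atan(3.67404 / 2.1480) = 59.69 deg


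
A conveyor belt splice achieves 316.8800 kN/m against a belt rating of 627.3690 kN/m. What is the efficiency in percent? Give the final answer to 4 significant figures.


Eff = 316.8800 / 627.3690 * 100
Eff = 50.51 %


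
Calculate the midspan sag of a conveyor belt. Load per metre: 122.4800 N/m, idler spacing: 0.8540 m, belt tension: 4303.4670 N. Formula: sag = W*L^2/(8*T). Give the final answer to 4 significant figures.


sag = 122.4800 * 0.8540^2 / (8 * 4303.4670)
sag = 0.002595 m


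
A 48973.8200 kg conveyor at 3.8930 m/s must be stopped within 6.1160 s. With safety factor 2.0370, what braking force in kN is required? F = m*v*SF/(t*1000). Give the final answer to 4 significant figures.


F = 48973.8200 * 3.8930 / 6.1160 * 2.0370 / 1000
F = 63.50 kN


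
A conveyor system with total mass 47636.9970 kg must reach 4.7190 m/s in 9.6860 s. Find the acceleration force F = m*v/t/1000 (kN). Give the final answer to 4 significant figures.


F = 47636.9970 * 4.7190 / 9.6860 / 1000
F = 23.21 kN


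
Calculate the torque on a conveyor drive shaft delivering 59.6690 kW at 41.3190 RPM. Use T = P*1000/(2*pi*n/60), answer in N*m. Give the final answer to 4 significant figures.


omega = 2*pi*41.3190/60 = 4.32692 rad/s
T = 59.6690*1000 / 4.32692
T = 13790 N*m


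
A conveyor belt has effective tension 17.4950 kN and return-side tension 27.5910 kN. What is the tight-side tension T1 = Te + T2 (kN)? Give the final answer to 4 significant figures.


T1 = Te + T2 = 17.4950 + 27.5910
T1 = 45.09 kN


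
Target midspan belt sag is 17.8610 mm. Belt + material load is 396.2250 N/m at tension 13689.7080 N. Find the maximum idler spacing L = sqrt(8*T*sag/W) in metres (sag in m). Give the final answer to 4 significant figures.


sag = 17.8610/1000 = 0.017861 m
L = sqrt(8 * 13689.7080 * 0.017861 / 396.2250)
L = 2.222 m


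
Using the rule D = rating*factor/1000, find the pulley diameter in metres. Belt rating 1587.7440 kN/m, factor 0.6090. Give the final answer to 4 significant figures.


D = 1587.7440 * 0.6090 / 1000
D = 0.9669 m


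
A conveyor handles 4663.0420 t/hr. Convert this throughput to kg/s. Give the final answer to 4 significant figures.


m_dot = 4663.0420 * 1000 / 3600
m_dot = 1295 kg/s


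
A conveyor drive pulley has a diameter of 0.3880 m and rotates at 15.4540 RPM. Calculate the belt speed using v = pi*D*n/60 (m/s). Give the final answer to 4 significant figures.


v = pi * 0.3880 * 15.4540 / 60
v = 0.3140 m/s


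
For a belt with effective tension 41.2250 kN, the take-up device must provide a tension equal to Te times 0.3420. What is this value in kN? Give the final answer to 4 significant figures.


T_tu = 41.2250 * 0.3420
T_tu = 14.10 kN


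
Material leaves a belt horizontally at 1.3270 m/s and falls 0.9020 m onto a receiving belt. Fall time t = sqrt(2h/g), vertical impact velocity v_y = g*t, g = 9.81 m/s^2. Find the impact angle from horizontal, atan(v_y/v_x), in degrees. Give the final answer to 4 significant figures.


t = sqrt(2*0.9020/9.81) = 0.428829 s
v_y = 9.81 * 0.428829 = 4.20681 m/s
angle = atan(4.20681 / 1.3270) = 72.49 deg


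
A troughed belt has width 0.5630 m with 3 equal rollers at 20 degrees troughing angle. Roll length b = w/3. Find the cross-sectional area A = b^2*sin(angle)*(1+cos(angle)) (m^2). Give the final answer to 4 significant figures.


b = 0.5630/3 = 0.187667 m
A = 0.187667^2 * sin(20 deg) * (1 + cos(20 deg))
A = 0.02336 m^2


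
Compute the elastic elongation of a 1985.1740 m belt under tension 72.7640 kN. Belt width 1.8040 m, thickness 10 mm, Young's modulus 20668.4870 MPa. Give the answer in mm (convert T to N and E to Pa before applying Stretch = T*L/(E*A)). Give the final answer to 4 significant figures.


A = 1.8040 * 0.01 = 0.01804 m^2
Stretch = 72.7640*1000 * 1985.1740 / (20668.4870e6 * 0.01804) * 1000
Stretch = 387.4 mm
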